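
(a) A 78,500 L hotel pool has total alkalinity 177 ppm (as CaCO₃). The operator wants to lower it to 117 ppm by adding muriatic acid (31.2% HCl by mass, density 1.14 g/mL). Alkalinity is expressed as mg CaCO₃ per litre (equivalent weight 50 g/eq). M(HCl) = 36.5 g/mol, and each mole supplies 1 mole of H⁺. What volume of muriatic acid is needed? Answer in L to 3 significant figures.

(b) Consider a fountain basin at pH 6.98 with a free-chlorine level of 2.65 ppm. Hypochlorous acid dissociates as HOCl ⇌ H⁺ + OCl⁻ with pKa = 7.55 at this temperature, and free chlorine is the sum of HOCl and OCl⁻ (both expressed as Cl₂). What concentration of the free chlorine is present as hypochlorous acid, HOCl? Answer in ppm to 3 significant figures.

(a) Alkalinity to neutralize: (177 − 117) = 60 mg/L as CaCO₃ × 78,500 L = 4710 g as CaCO₃.
(a) Equivalents of H⁺ required: 4710 ÷ 50 g/eq = 94.2 eq = 94.2 mol HCl.
(a) Mass of HCl: 94.2 × 36.5 = 3438 g.
(a) Mass of 31.2% solution: 3438 / 0.312 = 11,020 g.
(a) Volume: 11,020 g ÷ 1.14 g/mL = 9667 mL.

(b) [OCl⁻]/[HOCl] = 10^(pH − pKa) = 10^(6.98 − 7.55) = 10^-0.57 = 0.2692.
(b) Fraction as HOCl = 1 / (1 + 0.2692) = 0.7879.
(b) HOCl = 0.7879 × 2.65 ppm = 2.088 ppm.

(a) 9.67 L; (b) 2.09 ppm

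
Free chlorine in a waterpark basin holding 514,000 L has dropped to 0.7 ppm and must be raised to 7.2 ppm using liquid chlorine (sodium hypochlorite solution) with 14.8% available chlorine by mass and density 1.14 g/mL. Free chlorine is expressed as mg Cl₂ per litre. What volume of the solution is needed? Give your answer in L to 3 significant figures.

19.8 L

Chlorine deficit: 7.2 − 0.7 = 6.5 ppm = 6.5 mg/L as Cl₂.
Cl₂ equivalent needed: 6.5 mg/L × 514,000 L = 3,341,000 mg = 3341 g.
Product at 14.8% available chlorine: 3341 / 0.148 = 22,570 g.
Volume at density 1.14 g/mL: 22,570 g ÷ 1.14 g/mL = 19,800 mL.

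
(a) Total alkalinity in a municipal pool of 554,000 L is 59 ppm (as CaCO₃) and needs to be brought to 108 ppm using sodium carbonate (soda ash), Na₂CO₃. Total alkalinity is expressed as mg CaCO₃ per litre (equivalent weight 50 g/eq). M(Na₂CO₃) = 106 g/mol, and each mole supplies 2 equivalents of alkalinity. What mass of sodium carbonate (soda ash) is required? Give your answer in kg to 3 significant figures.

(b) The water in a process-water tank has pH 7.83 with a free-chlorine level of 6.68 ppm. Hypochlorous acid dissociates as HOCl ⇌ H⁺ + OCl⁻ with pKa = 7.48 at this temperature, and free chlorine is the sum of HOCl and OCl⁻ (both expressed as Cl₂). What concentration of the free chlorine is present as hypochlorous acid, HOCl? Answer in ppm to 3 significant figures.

(a) Alkalinity to add: (108 − 59) = 49 mg/L as CaCO₃ × 554,000 L = 27,150 g as CaCO₃.
(a) Equivalents: 27,150 g ÷ 50 g/eq = 542.9 eq.
(a) Each mole of Na₂CO₃ supplies 2 eq, so 542.9 / 2 = 271.5 mol.
(a) Mass: 271.5 mol × 106 g/mol = 28,770 g.

(b) [OCl⁻]/[HOCl] = 10^(pH − pKa) = 10^(7.83 − 7.48) = 10^0.35 = 2.239.
(b) Fraction as HOCl = 1 / (1 + 2.239) = 0.3088.
(b) HOCl = 0.3088 × 6.68 ppm = 2.063 ppm.

(a) 28.8 kg; (b) 2.06 ppm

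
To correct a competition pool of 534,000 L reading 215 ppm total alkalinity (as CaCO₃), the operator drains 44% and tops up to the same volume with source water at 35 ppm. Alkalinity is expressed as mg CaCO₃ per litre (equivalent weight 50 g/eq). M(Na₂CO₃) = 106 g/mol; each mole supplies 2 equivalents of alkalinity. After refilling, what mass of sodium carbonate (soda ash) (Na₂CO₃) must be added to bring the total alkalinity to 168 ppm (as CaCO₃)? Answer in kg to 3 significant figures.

After draining 44% and refilling: 215 × 0.56 + 35 × 0.44 = 135.8 ppm.
Deficit to target: 168 − 135.8 = 32.2 mg/L.
As CaCO₃: 32.2 mg/L × 534,000 L = 17,190 g; ÷ 50 g/eq ÷ 2 = 171.9 mol Na₂CO₃.
Mass: 171.9 × 106 = 18,230 g.

18.2 kg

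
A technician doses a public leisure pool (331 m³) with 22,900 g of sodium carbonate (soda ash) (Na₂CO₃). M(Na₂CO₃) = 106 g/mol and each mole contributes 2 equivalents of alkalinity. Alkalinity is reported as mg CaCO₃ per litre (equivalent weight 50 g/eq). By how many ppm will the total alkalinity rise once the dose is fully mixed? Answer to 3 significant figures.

65.3 ppm

Volume: 331 m³ = 331,000 L.
Moles of Na₂CO₃: 22,900 g ÷ 106 g/mol = 216 mol → 432.1 eq of alkalinity.
As CaCO₃: 432.1 eq × 50 g/eq = 21,600 g.
Rise: 21,600 g / 331,000 L × 1000 = 65.27 mg/L.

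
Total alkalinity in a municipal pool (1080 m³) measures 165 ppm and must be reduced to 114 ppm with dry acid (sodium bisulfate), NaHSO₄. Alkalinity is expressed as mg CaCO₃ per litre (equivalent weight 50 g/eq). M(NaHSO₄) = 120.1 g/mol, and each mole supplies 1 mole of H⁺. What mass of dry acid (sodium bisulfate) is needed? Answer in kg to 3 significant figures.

Volume: 1080 m³ = 1,080,000 L.
Alkalinity to neutralize: (165 − 114) = 51 mg/L as CaCO₃ × 1,080,000 L = 55,080 g as CaCO₃.
Equivalents of H⁺ required: 55,080 ÷ 50 g/eq = 1102 eq = 1102 mol NaHSO₄.
Mass of NaHSO₄: 1102 × 120.1 = 132,300 g.

132 kg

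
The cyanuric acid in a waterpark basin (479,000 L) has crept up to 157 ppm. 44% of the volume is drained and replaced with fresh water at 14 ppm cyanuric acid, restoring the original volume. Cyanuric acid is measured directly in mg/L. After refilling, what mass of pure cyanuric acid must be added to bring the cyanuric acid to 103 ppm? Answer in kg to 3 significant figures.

4.27 kg

After draining 44% and refilling: 157 × 0.56 + 14 × 0.44 = 94.08 ppm.
Deficit to target: 103 − 94.08 = 8.92 mg/L.
Mass: 8.92 mg/L × 479,000 L = 4273 g cyanuric acid.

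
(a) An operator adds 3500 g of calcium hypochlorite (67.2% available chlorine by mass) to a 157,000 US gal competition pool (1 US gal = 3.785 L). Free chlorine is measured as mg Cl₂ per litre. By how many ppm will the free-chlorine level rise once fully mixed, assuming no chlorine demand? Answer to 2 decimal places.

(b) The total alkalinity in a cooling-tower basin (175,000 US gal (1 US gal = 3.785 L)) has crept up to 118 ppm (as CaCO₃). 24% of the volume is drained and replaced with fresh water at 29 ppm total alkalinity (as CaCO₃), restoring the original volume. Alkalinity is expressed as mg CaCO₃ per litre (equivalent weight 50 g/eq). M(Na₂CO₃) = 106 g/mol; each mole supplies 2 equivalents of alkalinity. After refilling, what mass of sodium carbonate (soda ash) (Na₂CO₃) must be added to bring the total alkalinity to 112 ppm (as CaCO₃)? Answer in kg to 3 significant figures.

(a) Volume: 157,000 US gal × 3.785 L/gal = 594,245 L.
(a) Available chlorine delivered: 3500 g × 0.672 = 2352 g as Cl₂.
(a) Concentration rise: 2352 g / 594,245 L = 3.958 mg/L = 3.96 ppm.

(b) Volume: 175,000 US gal × 3.785 L/gal = 662,375 L.
(b) After draining 24% and refilling: 118 × 0.76 + 29 × 0.24 = 96.64 ppm.
(b) Deficit to target: 112 − 96.64 = 15.36 mg/L.
(b) As CaCO₃: 15.36 mg/L × 662,375 L = 10,170 g; ÷ 50 g/eq ÷ 2 = 101.7 mol Na₂CO₃.
(b) Mass: 101.7 × 106 = 10,780 g.

(a) 3.96 ppm; (b) 10.8 kg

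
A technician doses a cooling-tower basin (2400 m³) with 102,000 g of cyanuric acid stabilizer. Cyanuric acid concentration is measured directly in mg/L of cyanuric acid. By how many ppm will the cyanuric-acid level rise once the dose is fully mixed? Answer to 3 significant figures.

42.5 ppm

Volume: 2400 m³ = 2,400,000 L.
Rise: 102,000 g / 2,400,000 L × 1000 = 42.5 mg/L.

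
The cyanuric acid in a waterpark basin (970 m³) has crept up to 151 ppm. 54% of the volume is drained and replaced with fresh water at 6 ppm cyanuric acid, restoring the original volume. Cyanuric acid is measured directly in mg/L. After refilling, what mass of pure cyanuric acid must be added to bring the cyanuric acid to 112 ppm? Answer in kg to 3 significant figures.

38.1 kg

Volume: 970 m³ = 970,000 L.
After draining 54% and refilling: 151 × 0.46 + 6 × 0.54 = 72.7 ppm.
Deficit to target: 112 − 72.7 = 39.3 mg/L.
Mass: 39.3 mg/L × 970,000 L = 38,120 g cyanuric acid.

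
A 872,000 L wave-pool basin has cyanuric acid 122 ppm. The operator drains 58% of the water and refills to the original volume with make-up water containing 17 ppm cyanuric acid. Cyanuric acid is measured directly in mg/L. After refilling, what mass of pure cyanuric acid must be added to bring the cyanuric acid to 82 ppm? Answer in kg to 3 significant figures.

After draining 58% and refilling: 122 × 0.42 + 17 × 0.58 = 61.1 ppm.
Deficit to target: 82 − 61.1 = 20.9 mg/L.
Mass: 20.9 mg/L × 872,000 L = 18,220 g cyanuric acid.

18.2 kg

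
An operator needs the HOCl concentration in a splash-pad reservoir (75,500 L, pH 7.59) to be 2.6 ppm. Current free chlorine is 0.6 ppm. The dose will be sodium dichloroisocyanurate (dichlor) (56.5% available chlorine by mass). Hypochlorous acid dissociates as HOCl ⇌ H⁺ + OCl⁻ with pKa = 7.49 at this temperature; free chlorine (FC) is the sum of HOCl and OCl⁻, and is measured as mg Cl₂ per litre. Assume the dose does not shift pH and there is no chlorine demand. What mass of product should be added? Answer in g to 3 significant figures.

[OCl⁻]/[HOCl] = 10^(pH − pKa) = 10^(7.59 − 7.49) = 1.259; fraction as HOCl = 1/(1 + 1.259) = 0.4427.
Free chlorine required for 2.6 ppm HOCl: 2.6 / 0.4427 = 5.873 ppm.
FC to add: 5.873 − 0.6 = 5.273 mg/L as Cl₂.
Cl₂ equivalent: 5.273 mg/L × 75,500 L = 398.1 g.
Product at 56.5% available Cl: 398.1 / 0.565 = 704.6 g.

705 g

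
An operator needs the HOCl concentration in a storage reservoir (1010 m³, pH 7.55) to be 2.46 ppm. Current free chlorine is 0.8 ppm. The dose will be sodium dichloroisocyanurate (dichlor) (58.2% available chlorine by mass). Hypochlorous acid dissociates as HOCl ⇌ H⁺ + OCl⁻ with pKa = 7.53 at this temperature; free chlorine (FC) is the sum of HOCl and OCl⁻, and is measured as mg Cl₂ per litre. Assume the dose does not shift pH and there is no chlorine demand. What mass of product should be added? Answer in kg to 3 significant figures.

Volume: 1010 m³ = 1,010,000 L.
[OCl⁻]/[HOCl] = 10^(pH − pKa) = 10^(7.55 − 7.53) = 1.047; fraction as HOCl = 1/(1 + 1.047) = 0.4885.
Free chlorine required for 2.46 ppm HOCl: 2.46 / 0.4885 = 5.036 ppm.
FC to add: 5.036 − 0.8 = 4.236 mg/L as Cl₂.
Cl₂ equivalent: 4.236 mg/L × 1,010,000 L = 4278 g.
Product at 58.2% available Cl: 4278 / 0.582 = 7351 g.

7.35 kg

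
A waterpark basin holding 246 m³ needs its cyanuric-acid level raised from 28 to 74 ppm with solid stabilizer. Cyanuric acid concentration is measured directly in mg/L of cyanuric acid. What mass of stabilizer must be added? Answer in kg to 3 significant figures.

11.3 kg

Volume: 246 m³ = 246,000 L.
CYA to add: (74 − 28) = 46 mg/L × 246,000 L = 11,320 g cyanuric acid.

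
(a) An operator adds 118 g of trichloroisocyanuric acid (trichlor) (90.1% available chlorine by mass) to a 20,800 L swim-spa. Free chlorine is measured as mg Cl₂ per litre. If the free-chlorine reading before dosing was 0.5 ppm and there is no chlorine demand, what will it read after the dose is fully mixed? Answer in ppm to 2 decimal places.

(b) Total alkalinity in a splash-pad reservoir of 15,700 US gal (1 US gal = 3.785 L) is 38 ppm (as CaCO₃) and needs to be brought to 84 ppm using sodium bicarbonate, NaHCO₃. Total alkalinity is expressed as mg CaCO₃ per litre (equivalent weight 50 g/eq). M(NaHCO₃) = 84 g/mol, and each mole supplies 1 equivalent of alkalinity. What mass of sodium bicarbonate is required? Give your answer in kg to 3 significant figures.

(a) Available chlorine delivered: 118 g × 0.901 = 106.3 g as Cl₂.
(a) Concentration rise: 106.3 g / 20,800 L = 5.111 mg/L = 5.11 ppm.
(a) Final FC: 0.5 + 5.11 = 5.61 ppm.

(b) Volume: 15,700 US gal × 3.785 L/gal = 59,424 L.
(b) Alkalinity to add: (84 − 38) = 46 mg/L as CaCO₃ × 59,424 L = 2734 g as CaCO₃.
(b) Equivalents: 2734 g ÷ 50 g/eq = 54.67 eq.
(b) NaHCO₃ supplies 1 eq per mole → 54.67 mol.
(b) Mass: 54.67 mol × 84 g/mol = 4592 g.

(a) 5.61 ppm; (b) 4.59 kg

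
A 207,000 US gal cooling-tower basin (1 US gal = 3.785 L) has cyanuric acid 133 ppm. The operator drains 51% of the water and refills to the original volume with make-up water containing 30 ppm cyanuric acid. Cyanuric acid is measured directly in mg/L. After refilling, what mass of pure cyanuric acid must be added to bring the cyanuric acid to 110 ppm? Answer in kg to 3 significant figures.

23.1 kg

Volume: 207,000 US gal × 3.785 L/gal = 783,495 L.
After draining 51% and refilling: 133 × 0.49 + 30 × 0.51 = 80.47 ppm.
Deficit to target: 110 − 80.47 = 29.53 mg/L.
Mass: 29.53 mg/L × 783,495 L = 23,140 g cyanuric acid.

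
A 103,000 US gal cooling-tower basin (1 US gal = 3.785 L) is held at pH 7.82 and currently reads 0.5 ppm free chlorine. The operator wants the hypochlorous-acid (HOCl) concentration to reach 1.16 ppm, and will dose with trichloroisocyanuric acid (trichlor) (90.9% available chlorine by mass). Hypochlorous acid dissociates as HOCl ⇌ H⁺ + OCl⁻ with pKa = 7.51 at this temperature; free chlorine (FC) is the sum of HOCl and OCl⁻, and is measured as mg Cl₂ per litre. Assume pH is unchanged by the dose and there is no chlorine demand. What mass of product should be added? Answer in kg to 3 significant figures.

Volume: 103,000 US gal × 3.785 L/gal = 389,855 L.
[OCl⁻]/[HOCl] = 10^(pH − pKa) = 10^(7.82 − 7.51) = 2.042; fraction as HOCl = 1/(1 + 2.042) = 0.3288.
Free chlorine required for 1.16 ppm HOCl: 1.16 / 0.3288 = 3.528 ppm.
FC to add: 3.528 − 0.5 = 3.028 mg/L as Cl₂.
Cl₂ equivalent: 3.028 mg/L × 389,855 L = 1181 g.
Product at 90.9% available Cl: 1181 / 0.909 = 1299 g.

1.30 kg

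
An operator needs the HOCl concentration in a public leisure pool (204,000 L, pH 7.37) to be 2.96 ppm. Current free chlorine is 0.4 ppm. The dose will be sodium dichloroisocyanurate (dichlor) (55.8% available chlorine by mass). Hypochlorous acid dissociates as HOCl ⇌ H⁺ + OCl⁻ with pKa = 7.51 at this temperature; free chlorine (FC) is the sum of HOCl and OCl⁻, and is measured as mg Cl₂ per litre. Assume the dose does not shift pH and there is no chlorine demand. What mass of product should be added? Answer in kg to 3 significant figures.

1.72 kg

[OCl⁻]/[HOCl] = 10^(pH − pKa) = 10^(7.37 − 7.51) = 0.7244; fraction as HOCl = 1/(1 + 0.7244) = 0.5799.
Free chlorine required for 2.96 ppm HOCl: 2.96 / 0.5799 = 5.104 ppm.
FC to add: 5.104 − 0.4 = 4.704 mg/L as Cl₂.
Cl₂ equivalent: 4.704 mg/L × 204,000 L = 959.7 g.
Product at 55.8% available Cl: 959.7 / 0.558 = 1720 g.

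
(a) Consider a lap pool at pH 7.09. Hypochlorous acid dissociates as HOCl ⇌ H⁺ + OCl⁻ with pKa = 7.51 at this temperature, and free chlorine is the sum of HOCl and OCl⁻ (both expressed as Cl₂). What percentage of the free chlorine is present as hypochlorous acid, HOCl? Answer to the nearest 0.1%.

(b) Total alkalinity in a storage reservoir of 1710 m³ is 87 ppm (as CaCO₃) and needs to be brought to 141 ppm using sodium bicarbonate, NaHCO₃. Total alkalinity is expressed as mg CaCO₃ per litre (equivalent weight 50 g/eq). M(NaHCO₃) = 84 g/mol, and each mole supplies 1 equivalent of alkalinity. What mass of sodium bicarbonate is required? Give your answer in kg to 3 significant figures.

(a) [OCl⁻]/[HOCl] = 10^(pH − pKa) = 10^(7.09 − 7.51) = 10^-0.42 = 0.3802.
(a) Fraction as HOCl = 1 / (1 + 0.3802) = 0.7245.

(b) Volume: 1710 m³ = 1,710,000 L.
(b) Alkalinity to add: (141 − 87) = 54 mg/L as CaCO₃ × 1,710,000 L = 92,340 g as CaCO₃.
(b) Equivalents: 92,340 g ÷ 50 g/eq = 1847 eq.
(b) NaHCO₃ supplies 1 eq per mole → 1847 mol.
(b) Mass: 1847 mol × 84 g/mol = 155,100 g.

(a) 72.5%; (b) 155 kg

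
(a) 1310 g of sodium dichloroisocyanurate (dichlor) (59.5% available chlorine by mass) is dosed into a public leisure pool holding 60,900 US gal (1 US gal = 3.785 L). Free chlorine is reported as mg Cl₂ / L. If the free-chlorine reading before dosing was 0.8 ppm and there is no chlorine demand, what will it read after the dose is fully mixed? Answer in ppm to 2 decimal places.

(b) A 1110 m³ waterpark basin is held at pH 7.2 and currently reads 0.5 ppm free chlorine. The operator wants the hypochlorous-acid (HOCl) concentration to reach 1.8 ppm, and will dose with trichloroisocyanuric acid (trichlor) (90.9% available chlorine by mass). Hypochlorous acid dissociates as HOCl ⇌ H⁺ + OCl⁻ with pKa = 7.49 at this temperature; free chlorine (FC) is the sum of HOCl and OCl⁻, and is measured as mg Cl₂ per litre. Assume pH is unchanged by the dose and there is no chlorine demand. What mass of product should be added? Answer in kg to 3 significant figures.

(a) 4.18 ppm; (b) 2.71 kg

(a) Volume: 60,900 US gal × 3.785 L/gal = 230,506 L.
(a) Available chlorine delivered: 1310 g × 0.595 = 779.4 g as Cl₂.
(a) Concentration rise: 779.4 g / 230,506 L = 3.381 mg/L = 3.38 ppm.
(a) Final FC: 0.8 + 3.38 = 4.18 ppm.

(b) Volume: 1110 m³ = 1,110,000 L.
(b) [OCl⁻]/[HOCl] = 10^(pH − pKa) = 10^(7.2 − 7.49) = 0.5129; fraction as HOCl = 1/(1 + 0.5129) = 0.661.
(b) Free chlorine required for 1.8 ppm HOCl: 1.8 / 0.661 = 2.723 ppm.
(b) FC to add: 2.723 − 0.5 = 2.223 mg/L as Cl₂.
(b) Cl₂ equivalent: 2.223 mg/L × 1,110,000 L = 2468 g.
(b) Product at 90.9% available Cl: 2468 / 0.909 = 2715 g.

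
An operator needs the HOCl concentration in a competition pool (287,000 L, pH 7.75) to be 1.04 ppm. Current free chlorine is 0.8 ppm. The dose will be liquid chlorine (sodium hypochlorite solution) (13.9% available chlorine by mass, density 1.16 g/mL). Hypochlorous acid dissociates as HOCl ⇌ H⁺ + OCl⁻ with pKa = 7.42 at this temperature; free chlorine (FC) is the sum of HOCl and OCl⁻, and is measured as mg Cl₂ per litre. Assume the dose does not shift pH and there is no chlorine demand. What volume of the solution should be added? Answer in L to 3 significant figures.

4.38 L

[OCl⁻]/[HOCl] = 10^(pH − pKa) = 10^(7.75 − 7.42) = 2.138; fraction as HOCl = 1/(1 + 2.138) = 0.3187.
Free chlorine required for 1.04 ppm HOCl: 1.04 / 0.3187 = 3.263 ppm.
FC to add: 3.263 − 0.8 = 2.463 mg/L as Cl₂.
Cl₂ equivalent: 2.463 mg/L × 287,000 L = 707 g.
Product at 13.9% available Cl: 707 / 0.139 = 5086 g.
Volume: 5086 g ÷ 1.16 g/mL = 4385 mL.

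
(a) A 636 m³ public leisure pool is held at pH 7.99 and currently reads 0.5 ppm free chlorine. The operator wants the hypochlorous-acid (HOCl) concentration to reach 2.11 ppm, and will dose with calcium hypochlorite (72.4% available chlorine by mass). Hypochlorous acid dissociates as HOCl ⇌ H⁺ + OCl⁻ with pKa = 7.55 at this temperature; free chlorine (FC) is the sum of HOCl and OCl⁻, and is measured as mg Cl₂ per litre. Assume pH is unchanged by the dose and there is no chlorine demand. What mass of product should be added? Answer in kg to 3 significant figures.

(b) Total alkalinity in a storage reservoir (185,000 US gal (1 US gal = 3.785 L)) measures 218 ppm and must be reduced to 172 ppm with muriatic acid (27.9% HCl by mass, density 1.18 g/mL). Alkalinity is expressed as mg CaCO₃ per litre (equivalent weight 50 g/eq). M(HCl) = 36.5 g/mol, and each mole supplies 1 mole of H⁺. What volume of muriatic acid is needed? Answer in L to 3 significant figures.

(a) Volume: 636 m³ = 636,000 L.
(a) [OCl⁻]/[HOCl] = 10^(pH − pKa) = 10^(7.99 − 7.55) = 2.754; fraction as HOCl = 1/(1 + 2.754) = 0.2664.
(a) Free chlorine required for 2.11 ppm HOCl: 2.11 / 0.2664 = 7.921 ppm.
(a) FC to add: 7.921 − 0.5 = 7.421 mg/L as Cl₂.
(a) Cl₂ equivalent: 7.421 mg/L × 636,000 L = 4720 g.
(a) Product at 72.4% available Cl: 4720 / 0.724 = 6519 g.

(b) Volume: 185,000 US gal × 3.785 L/gal = 700,225 L.
(b) Alkalinity to neutralize: (218 − 172) = 46 mg/L as CaCO₃ × 700,225 L = 32,210 g as CaCO₃.
(b) Equivalents of H⁺ required: 32,210 ÷ 50 g/eq = 644.2 eq = 644.2 mol HCl.
(b) Mass of HCl: 644.2 × 36.5 = 23,510 g.
(b) Mass of 27.9% solution: 23,510 / 0.279 = 84,280 g.
(b) Volume: 84,280 g ÷ 1.18 g/mL = 71,420 mL.

(a) 6.52 kg; (b) 71.4 L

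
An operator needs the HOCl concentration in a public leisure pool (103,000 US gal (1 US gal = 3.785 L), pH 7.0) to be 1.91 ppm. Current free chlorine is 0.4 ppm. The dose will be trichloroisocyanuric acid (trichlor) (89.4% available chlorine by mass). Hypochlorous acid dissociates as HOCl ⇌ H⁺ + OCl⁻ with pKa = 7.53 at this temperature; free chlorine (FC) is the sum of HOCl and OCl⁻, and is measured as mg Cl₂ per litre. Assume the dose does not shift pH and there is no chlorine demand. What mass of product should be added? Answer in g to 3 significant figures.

904 g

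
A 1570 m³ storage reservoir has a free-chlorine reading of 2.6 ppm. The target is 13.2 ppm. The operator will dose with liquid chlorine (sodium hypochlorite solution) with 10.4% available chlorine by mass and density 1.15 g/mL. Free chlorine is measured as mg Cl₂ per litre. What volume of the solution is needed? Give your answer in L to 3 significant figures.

139 L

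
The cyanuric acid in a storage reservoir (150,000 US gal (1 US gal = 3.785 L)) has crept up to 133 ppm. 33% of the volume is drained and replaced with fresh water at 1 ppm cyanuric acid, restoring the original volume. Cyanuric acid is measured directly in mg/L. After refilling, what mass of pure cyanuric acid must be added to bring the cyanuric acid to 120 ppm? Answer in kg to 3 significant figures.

17.4 kg

Volume: 150,000 US gal × 3.785 L/gal = 567,750 L.
After draining 33% and refilling: 133 × 0.67 + 1 × 0.33 = 89.44 ppm.
Deficit to target: 120 − 89.44 = 30.56 mg/L.
Mass: 30.56 mg/L × 567,750 L = 17,350 g cyanuric acid.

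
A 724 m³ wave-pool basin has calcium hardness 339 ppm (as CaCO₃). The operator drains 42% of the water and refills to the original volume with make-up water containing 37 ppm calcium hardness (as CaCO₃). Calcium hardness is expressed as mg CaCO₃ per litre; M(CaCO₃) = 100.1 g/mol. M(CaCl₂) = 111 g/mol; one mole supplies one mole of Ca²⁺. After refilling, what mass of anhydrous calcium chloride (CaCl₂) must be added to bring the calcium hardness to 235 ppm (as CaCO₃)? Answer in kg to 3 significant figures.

18.3 kg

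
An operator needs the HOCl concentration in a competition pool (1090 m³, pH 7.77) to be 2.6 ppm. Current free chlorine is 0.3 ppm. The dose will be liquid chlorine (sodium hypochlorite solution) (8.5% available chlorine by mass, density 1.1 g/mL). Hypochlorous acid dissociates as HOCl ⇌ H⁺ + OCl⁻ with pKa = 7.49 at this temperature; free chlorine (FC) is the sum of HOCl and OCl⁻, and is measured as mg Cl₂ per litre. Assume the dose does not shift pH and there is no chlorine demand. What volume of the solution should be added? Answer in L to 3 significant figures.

Volume: 1090 m³ = 1,090,000 L.
[OCl⁻]/[HOCl] = 10^(pH − pKa) = 10^(7.77 − 7.49) = 1.905; fraction as HOCl = 1/(1 + 1.905) = 0.3442.
Free chlorine required for 2.6 ppm HOCl: 2.6 / 0.3442 = 7.554 ppm.
FC to add: 7.554 − 0.3 = 7.254 mg/L as Cl₂.
Cl₂ equivalent: 7.254 mg/L × 1,090,000 L = 7907 g.
Product at 8.5% available Cl: 7907 / 0.085 = 93,020 g.
Volume: 93,020 g ÷ 1.1 g/mL = 84,570 mL.

84.6 L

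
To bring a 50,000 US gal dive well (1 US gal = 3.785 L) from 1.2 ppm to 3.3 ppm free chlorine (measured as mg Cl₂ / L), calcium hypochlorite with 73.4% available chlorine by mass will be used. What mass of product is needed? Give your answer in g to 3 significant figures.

Volume: 50,000 US gal × 3.785 L/gal = 189,250 L.
Chlorine deficit: 3.3 − 1.2 = 2.1 ppm = 2.1 mg/L as Cl₂.
Cl₂ equivalent needed: 2.1 mg/L × 189,250 L = 397,400 mg = 397.4 g.
Product at 73.4% available chlorine: 397.4 / 0.734 = 541.5 g.

541 g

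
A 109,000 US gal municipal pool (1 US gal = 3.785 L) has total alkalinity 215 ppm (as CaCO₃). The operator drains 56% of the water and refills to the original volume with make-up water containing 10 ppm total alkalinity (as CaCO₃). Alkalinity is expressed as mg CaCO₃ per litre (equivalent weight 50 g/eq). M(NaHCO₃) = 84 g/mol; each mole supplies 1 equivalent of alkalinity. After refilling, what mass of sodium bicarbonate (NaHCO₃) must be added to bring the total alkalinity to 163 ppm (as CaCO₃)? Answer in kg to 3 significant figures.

Volume: 109,000 US gal × 3.785 L/gal = 412,565 L.
After draining 56% and refilling: 215 × 0.44 + 10 × 0.56 = 100.2 ppm.
Deficit to target: 163 − 100.2 = 62.8 mg/L.
As CaCO₃: 62.8 mg/L × 412,565 L = 25,910 g; ÷ 50 g/eq ÷ 1 = 518.2 mol NaHCO₃.
Mass: 518.2 × 84 = 43,530 g.

43.5 kg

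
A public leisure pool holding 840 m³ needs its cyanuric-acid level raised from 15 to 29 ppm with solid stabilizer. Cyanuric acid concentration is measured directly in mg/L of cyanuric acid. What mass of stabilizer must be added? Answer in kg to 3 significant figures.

11.8 kg

Volume: 840 m³ = 840,000 L.
CYA to add: (29 − 15) = 14 mg/L × 840,000 L = 11,760 g cyanuric acid.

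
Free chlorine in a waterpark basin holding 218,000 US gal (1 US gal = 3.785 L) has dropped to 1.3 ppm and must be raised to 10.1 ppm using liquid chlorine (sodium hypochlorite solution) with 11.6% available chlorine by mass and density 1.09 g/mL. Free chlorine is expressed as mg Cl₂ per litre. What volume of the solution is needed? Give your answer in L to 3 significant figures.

57.4 L

Volume: 218,000 US gal × 3.785 L/gal = 825,130 L.
Chlorine deficit: 10.1 − 1.3 = 8.8 ppm = 8.8 mg/L as Cl₂.
Cl₂ equivalent needed: 8.8 mg/L × 825,130 L = 7,261,000 mg = 7261 g.
Product at 11.6% available chlorine: 7261 / 0.116 = 62,600 g.
Volume at density 1.09 g/mL: 62,600 g ÷ 1.09 g/mL = 57,430 mL.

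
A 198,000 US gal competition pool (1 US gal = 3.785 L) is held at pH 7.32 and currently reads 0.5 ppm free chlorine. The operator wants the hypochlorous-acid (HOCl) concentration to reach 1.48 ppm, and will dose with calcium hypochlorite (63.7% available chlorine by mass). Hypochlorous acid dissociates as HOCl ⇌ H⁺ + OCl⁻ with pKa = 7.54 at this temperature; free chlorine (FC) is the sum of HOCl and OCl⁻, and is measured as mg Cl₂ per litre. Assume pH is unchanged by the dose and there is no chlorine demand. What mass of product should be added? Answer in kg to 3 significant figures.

2.20 kg

Volume: 198,000 US gal × 3.785 L/gal = 749,430 L.
[OCl⁻]/[HOCl] = 10^(pH − pKa) = 10^(7.32 − 7.54) = 0.6026; fraction as HOCl = 1/(1 + 0.6026) = 0.624.
Free chlorine required for 1.48 ppm HOCl: 1.48 / 0.624 = 2.372 ppm.
FC to add: 2.372 − 0.5 = 1.872 mg/L as Cl₂.
Cl₂ equivalent: 1.872 mg/L × 749,430 L = 1403 g.
Product at 63.7% available Cl: 1403 / 0.637 = 2202 g.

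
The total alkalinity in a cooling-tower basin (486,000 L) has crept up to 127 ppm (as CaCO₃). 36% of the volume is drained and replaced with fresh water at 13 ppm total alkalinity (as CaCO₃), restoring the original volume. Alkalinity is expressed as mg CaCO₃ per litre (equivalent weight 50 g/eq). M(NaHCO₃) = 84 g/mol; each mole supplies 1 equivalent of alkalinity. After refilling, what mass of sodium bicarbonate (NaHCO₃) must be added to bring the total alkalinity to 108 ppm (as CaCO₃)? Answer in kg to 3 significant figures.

18.0 kg

After draining 36% and refilling: 127 × 0.64 + 13 × 0.36 = 85.96 ppm.
Deficit to target: 108 − 85.96 = 22.04 mg/L.
As CaCO₃: 22.04 mg/L × 486,000 L = 10,710 g; ÷ 50 g/eq ÷ 1 = 214.2 mol NaHCO₃.
Mass: 214.2 × 84 = 18,000 g.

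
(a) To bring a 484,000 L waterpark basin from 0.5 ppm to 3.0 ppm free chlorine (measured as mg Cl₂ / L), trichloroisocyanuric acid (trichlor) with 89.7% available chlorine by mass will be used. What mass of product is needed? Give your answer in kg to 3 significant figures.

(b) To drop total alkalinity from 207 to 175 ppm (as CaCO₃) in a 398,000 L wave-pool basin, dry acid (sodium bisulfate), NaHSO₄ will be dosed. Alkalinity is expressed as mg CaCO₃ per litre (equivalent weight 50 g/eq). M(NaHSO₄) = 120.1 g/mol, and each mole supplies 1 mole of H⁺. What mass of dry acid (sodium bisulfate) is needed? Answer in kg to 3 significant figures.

(a) 1.35 kg; (b) 30.6 kg

(a) Chlorine deficit: 3.0 − 0.5 = 2.5 ppm = 2.5 mg/L as Cl₂.
(a) Cl₂ equivalent needed: 2.5 mg/L × 484,000 L = 1,210,000 mg = 1210 g.
(a) Product at 89.7% available chlorine: 1210 / 0.897 = 1349 g.

(b) Alkalinity to neutralize: (207 − 175) = 32 mg/L as CaCO₃ × 398,000 L = 12,740 g as CaCO₃.
(b) Equivalents of H⁺ required: 12,740 ÷ 50 g/eq = 254.7 eq = 254.7 mol NaHSO₄.
(b) Mass of NaHSO₄: 254.7 × 120.1 = 30,590 g.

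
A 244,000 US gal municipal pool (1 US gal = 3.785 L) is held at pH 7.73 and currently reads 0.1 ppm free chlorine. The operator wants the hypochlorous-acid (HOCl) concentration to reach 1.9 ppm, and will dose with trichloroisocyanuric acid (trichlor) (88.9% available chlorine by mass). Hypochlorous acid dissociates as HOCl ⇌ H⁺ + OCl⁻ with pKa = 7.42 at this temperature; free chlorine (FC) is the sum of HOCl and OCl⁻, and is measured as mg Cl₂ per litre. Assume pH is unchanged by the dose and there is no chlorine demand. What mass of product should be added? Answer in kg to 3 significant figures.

5.90 kg

Volume: 244,000 US gal × 3.785 L/gal = 923,540 L.
[OCl⁻]/[HOCl] = 10^(pH − pKa) = 10^(7.73 − 7.42) = 2.042; fraction as HOCl = 1/(1 + 2.042) = 0.3288.
Free chlorine required for 1.9 ppm HOCl: 1.9 / 0.3288 = 5.779 ppm.
FC to add: 5.779 − 0.1 = 5.679 mg/L as Cl₂.
Cl₂ equivalent: 5.679 mg/L × 923,540 L = 5245 g.
Product at 88.9% available Cl: 5245 / 0.889 = 5900 g.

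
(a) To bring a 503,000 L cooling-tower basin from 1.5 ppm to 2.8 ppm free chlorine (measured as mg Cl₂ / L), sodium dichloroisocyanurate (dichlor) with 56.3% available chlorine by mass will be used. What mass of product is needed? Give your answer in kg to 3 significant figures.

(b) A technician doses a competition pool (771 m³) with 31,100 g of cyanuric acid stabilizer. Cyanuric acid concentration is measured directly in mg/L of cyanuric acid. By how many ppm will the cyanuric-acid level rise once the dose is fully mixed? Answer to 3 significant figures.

(a) Chlorine deficit: 2.8 − 1.5 = 1.3 ppm = 1.3 mg/L as Cl₂.
(a) Cl₂ equivalent needed: 1.3 mg/L × 503,000 L = 653,900 mg = 653.9 g.
(a) Product at 56.3% available chlorine: 653.9 / 0.563 = 1161 g.

(b) Volume: 771 m³ = 771,000 L.
(b) Rise: 31,100 g / 771,000 L × 1000 = 40.34 mg/L.

(a) 1.16 kg; (b) 40.3 ppm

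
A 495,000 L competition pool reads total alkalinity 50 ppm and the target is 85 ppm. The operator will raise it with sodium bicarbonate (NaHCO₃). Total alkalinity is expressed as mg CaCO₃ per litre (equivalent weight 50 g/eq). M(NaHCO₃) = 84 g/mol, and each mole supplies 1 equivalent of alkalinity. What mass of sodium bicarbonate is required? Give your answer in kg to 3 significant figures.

Alkalinity to add: (85 − 50) = 35 mg/L as CaCO₃ × 495,000 L = 17,320 g as CaCO₃.
Equivalents: 17,320 g ÷ 50 g/eq = 346.5 eq.
NaHCO₃ supplies 1 eq per mole → 346.5 mol.
Mass: 346.5 mol × 84 g/mol = 29,110 g.

29.1 kg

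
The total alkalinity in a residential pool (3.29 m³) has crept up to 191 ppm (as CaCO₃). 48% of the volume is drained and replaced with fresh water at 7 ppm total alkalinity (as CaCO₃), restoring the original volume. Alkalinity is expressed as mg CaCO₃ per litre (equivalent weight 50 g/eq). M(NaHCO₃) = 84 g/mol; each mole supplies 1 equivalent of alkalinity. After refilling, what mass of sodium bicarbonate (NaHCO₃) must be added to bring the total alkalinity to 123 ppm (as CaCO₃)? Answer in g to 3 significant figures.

112 g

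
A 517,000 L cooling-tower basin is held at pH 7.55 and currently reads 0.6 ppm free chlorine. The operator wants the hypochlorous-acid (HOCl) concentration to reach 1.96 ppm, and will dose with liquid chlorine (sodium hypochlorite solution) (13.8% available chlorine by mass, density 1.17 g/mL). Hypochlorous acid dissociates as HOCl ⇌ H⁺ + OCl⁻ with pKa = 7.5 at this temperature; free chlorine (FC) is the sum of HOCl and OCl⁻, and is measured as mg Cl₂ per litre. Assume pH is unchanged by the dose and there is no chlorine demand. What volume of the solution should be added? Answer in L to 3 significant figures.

11.4 L

[OCl⁻]/[HOCl] = 10^(pH − pKa) = 10^(7.55 − 7.5) = 1.122; fraction as HOCl = 1/(1 + 1.122) = 0.4712.
Free chlorine required for 1.96 ppm HOCl: 1.96 / 0.4712 = 4.159 ppm.
FC to add: 4.159 − 0.6 = 3.559 mg/L as Cl₂.
Cl₂ equivalent: 3.559 mg/L × 517,000 L = 1840 g.
Product at 13.8% available Cl: 1840 / 0.138 = 13,330 g.
Volume: 13,330 g ÷ 1.17 g/mL = 11,400 mL.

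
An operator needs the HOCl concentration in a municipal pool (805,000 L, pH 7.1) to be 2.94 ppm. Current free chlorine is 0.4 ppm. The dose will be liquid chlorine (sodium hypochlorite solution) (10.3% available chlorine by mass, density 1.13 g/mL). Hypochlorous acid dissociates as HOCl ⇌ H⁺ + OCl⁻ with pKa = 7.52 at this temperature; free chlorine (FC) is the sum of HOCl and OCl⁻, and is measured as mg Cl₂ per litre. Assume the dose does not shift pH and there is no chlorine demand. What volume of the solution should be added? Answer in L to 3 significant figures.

25.3 L

[OCl⁻]/[HOCl] = 10^(pH − pKa) = 10^(7.1 − 7.52) = 0.3802; fraction as HOCl = 1/(1 + 0.3802) = 0.7245.
Free chlorine required for 2.94 ppm HOCl: 2.94 / 0.7245 = 4.058 ppm.
FC to add: 4.058 − 0.4 = 3.658 mg/L as Cl₂.
Cl₂ equivalent: 3.658 mg/L × 805,000 L = 2944 g.
Product at 10.3% available Cl: 2944 / 0.103 = 28,590 g.
Volume: 28,590 g ÷ 1.13 g/mL = 25,300 mL.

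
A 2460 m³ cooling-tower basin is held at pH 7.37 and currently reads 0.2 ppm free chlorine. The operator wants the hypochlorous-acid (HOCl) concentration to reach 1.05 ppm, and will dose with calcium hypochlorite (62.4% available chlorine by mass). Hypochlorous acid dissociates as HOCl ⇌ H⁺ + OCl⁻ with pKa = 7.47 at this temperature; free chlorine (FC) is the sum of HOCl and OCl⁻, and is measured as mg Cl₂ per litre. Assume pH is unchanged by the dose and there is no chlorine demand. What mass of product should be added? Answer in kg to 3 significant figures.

6.64 kg

Volume: 2460 m³ = 2,460,000 L.
[OCl⁻]/[HOCl] = 10^(pH − pKa) = 10^(7.37 − 7.47) = 0.7943; fraction as HOCl = 1/(1 + 0.7943) = 0.5573.
Free chlorine required for 1.05 ppm HOCl: 1.05 / 0.5573 = 1.884 ppm.
FC to add: 1.884 − 0.2 = 1.684 mg/L as Cl₂.
Cl₂ equivalent: 1.684 mg/L × 2,460,000 L = 4143 g.
Product at 62.4% available Cl: 4143 / 0.624 = 6639 g.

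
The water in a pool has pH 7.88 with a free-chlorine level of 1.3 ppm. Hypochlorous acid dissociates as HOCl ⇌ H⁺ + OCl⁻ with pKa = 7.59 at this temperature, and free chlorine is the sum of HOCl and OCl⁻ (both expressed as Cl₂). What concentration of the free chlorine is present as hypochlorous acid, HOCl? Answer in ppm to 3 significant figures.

0.441 ppm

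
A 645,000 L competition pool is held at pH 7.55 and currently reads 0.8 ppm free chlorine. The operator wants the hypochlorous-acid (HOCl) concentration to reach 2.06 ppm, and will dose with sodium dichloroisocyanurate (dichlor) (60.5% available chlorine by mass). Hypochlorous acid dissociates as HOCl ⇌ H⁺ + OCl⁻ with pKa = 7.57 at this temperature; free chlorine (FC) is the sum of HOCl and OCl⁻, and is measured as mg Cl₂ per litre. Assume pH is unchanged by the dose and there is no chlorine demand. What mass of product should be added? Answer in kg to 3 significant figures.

3.44 kg

[OCl⁻]/[HOCl] = 10^(pH − pKa) = 10^(7.55 − 7.57) = 0.955; fraction as HOCl = 1/(1 + 0.955) = 0.5115.
Free chlorine required for 2.06 ppm HOCl: 2.06 / 0.5115 = 4.027 ppm.
FC to add: 4.027 − 0.8 = 3.227 mg/L as Cl₂.
Cl₂ equivalent: 3.227 mg/L × 645,000 L = 2082 g.
Product at 60.5% available Cl: 2082 / 0.605 = 3441 g.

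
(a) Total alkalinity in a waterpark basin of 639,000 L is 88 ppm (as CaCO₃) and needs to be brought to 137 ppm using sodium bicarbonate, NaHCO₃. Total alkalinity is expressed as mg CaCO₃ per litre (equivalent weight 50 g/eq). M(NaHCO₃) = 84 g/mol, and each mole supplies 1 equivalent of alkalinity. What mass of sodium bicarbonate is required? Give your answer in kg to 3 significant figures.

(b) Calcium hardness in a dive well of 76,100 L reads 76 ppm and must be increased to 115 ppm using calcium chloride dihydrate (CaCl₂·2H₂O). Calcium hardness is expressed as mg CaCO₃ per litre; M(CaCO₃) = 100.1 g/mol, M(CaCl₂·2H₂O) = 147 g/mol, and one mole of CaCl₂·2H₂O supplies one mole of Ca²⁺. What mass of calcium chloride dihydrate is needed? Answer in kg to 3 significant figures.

(a) Alkalinity to add: (137 − 88) = 49 mg/L as CaCO₃ × 639,000 L = 31,310 g as CaCO₃.
(a) Equivalents: 31,310 g ÷ 50 g/eq = 626.2 eq.
(a) NaHCO₃ supplies 1 eq per mole → 626.2 mol.
(a) Mass: 626.2 mol × 84 g/mol = 52,600 g.

(b) Hardness to add: (115 − 76) = 39 mg/L as CaCO₃ × 76,100 L = 2968 g as CaCO₃.
(b) Moles of Ca²⁺ (1 mol Ca²⁺ ≡ 1 mol CaCO₃): 2968 / 100.1 g/mol = 29.65 mol.
(b) Mass of CaCl₂·2H₂O: 29.65 × 147 = 4358 g.

(a) 52.6 kg; (b) 4.36 kg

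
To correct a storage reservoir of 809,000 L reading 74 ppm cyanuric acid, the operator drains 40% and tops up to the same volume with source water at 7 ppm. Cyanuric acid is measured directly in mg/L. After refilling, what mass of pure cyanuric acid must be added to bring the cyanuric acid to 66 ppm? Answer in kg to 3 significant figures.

15.2 kg

After draining 40% and refilling: 74 × 0.60 + 7 × 0.40 = 47.2 ppm.
Deficit to target: 66 − 47.2 = 18.8 mg/L.
Mass: 18.8 mg/L × 809,000 L = 15,210 g cyanuric acid.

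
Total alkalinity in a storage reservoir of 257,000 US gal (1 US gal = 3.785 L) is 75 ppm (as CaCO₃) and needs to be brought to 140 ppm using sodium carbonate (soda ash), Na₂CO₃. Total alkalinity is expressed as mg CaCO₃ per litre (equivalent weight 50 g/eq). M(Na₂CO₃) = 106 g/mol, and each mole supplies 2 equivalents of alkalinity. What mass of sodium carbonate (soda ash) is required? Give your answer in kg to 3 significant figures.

67.0 kg

Volume: 257,000 US gal × 3.785 L/gal = 972,745 L.
Alkalinity to add: (140 − 75) = 65 mg/L as CaCO₃ × 972,745 L = 63,230 g as CaCO₃.
Equivalents: 63,230 g ÷ 50 g/eq = 1265 eq.
Each mole of Na₂CO₃ supplies 2 eq, so 1265 / 2 = 632.3 mol.
Mass: 632.3 mol × 106 g/mol = 67,020 g.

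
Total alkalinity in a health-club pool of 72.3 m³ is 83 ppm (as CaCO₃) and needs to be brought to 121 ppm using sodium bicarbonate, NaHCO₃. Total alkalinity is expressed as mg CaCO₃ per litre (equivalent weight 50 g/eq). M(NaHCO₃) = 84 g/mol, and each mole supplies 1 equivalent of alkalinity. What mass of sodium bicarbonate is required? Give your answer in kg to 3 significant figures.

4.62 kg

Volume: 72.3 m³ = 72,300 L.
Alkalinity to add: (121 − 83) = 38 mg/L as CaCO₃ × 72,300 L = 2747 g as CaCO₃.
Equivalents: 2747 g ÷ 50 g/eq = 54.95 eq.
NaHCO₃ supplies 1 eq per mole → 54.95 mol.
Mass: 54.95 mol × 84 g/mol = 4616 g.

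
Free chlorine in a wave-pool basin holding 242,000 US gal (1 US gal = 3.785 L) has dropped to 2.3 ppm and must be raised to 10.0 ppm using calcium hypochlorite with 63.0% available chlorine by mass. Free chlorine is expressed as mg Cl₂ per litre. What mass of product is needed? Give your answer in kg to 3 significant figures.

Volume: 242,000 US gal × 3.785 L/gal = 915,970 L.
Chlorine deficit: 10.0 − 2.3 = 7.7 ppm = 7.7 mg/L as Cl₂.
Cl₂ equivalent needed: 7.7 mg/L × 915,970 L = 7,053,000 mg = 7053 g.
Product at 63.0% available chlorine: 7053 / 0.63 = 11,200 g.

11.2 kg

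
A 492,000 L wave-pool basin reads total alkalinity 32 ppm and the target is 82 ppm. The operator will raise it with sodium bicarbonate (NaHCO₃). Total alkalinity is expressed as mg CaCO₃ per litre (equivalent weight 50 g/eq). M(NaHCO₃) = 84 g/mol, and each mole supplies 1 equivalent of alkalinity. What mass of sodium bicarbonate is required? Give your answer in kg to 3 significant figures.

41.3 kg

Alkalinity to add: (82 − 32) = 50 mg/L as CaCO₃ × 492,000 L = 24,600 g as CaCO₃.
Equivalents: 24,600 g ÷ 50 g/eq = 492 eq.
NaHCO₃ supplies 1 eq per mole → 492 mol.
Mass: 492 mol × 84 g/mol = 41,330 g.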